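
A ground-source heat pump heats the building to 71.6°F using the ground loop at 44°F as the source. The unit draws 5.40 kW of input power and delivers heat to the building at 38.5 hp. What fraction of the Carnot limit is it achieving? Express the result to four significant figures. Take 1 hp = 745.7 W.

Converting, Q̇_H = 38.50 hp = 28.71 kW, so COP_actual = Q̇_H/Ẇ = 28.71/5.400 = 5.317.
In absolute terms T_C = 279.82 K and T_H = 295.15 K, so ΔT = 15.33 K.
COP_Carnot = T_H/ΔT = 295.15/15.33 = 19.25.
η_II = COP_actual/COP_Carnot = 5.317/19.25 = 0.2762.

0.2762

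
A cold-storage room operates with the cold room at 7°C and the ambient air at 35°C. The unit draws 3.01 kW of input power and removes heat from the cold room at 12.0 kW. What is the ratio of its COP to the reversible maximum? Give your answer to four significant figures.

COP_actual = Q̇_C/Ẇ = 12.00/3.010 = 3.987.
In absolute terms T_C = 280.15 K and T_H = 308.15 K, so ΔT = 28.00 K.
COP_Carnot = T_C/ΔT = 280.15/28.00 = 10.01.
η_II = COP_actual/COP_Carnot = 3.987/10.01 = 0.3985.

0.3985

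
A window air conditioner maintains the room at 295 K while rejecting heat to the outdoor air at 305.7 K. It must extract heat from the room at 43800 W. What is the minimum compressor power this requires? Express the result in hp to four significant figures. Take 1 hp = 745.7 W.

The reservoir spacing is ΔT = 305.7 − 295 = 10.70 K.
COP_Carnot = T_C/ΔT = 295.00/10.70 = 27.57.
Ẇ_min = Q̇/COP_Carnot = 43800/27.57 = 1589 W = 2.130 hp.

2.130 hp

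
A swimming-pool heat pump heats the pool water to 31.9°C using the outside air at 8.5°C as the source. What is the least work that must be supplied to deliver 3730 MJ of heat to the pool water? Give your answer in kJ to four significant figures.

In absolute terms T_C = 281.65 K and T_H = 305.05 K, so ΔT = 23.40 K.
The reversible limit is COP_HP = T_H/ΔT = 13.04, so W_min = Q_H/COP = Q_H·ΔT/T_H.
W_min = 3730 × 23.40/305.05 = 286.1 MJ = 286100 kJ.

286100 kJ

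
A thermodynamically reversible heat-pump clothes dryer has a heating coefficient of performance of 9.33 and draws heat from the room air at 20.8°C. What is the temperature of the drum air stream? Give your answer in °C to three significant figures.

COP_HP = T_H/(T_H − T_C) rearranges to T_H = COP·T_C/(COP − 1).
With T_C = 293.95 K, T_H = 9.33 × 293.95/8.330 = 329.24 K.
Converting, 329.24 K = 56.09°C.

56.1 °C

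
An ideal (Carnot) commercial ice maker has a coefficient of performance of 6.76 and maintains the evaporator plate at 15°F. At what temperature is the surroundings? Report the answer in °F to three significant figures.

COP_R = T_C/(T_H − T_C) gives T_H − T_C = T_C/COP.
With T_C = 263.71 K, T_H = 263.71 × (1 + 1/6.76) = 302.72 K.
Converting, 302.72 K = 85.22°F.

85.2 °F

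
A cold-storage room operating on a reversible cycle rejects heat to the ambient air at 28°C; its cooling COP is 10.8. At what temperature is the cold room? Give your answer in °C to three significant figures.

2.48 °C

For a Carnot refrigerator COP_R = T_C/(T_H − T_C), so T_C = COP·T_H/(1 + COP).
With T_H = 301.15 K, T_C = 10.8 × 301.15/11.80 = 275.63 K.
Converting, 275.63 K = 2.48°C.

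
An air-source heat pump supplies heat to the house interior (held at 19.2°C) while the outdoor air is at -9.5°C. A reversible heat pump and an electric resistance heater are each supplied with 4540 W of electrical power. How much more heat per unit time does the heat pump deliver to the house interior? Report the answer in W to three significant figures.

41700 W

In absolute terms T_C = 263.65 K and T_H = 292.35 K, so ΔT = 28.70 K.
COP_Carnot = T_H/ΔT = 292.35/28.70 = 10.19.
The heat pump delivers Q̇_H = COP × Ẇ = 46250 W; the resistance heater delivers Ẇ = 4540 W.
Extra = (COP − 1)·Ẇ = 41710 W.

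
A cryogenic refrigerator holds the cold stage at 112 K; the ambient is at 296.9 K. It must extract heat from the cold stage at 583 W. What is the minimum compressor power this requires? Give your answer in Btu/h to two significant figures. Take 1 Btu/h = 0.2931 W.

3300 Btu/h

The reservoir spacing is ΔT = 296.9 − 112 = 184.9 K.
COP_Carnot = T_C/ΔT = 112.00/184.9 = 0.6057.
Ẇ_min = Q̇/COP_Carnot = 583.0/0.6057 = 962.5 W = 3284 Btu/h.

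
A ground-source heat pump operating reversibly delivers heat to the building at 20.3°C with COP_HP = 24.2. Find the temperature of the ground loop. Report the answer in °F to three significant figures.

COP_HP = T_H/(T_H − T_C) gives T_H − T_C = T_H/COP.
With T_H = 293.45 K, T_C = 293.45 × (1 − 1/24.2) = 281.32 K.
Converting, 281.32 K = 46.71°F.

46.7 °F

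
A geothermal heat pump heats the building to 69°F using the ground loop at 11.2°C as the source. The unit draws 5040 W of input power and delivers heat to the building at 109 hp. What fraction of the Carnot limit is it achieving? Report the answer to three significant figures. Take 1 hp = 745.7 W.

Converting, Q̇_H = 109.0 hp = 81280 W, so COP_actual = Q̇_H/Ẇ = 81280/5040 = 16.13.
In absolute terms T_C = 284.35 K and T_H = 293.71 K, so ΔT = 9.356 K.
COP_Carnot = T_H/ΔT = 293.71/9.356 = 31.39.
η_II = COP_actual/COP_Carnot = 16.13/31.39 = 0.5137.

0.514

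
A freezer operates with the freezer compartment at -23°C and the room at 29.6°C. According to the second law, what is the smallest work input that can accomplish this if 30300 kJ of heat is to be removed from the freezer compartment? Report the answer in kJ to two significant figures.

6400 kJ

In absolute terms T_C = 250.15 K and T_H = 302.75 K, so ΔT = 52.60 K.
The reversible limit is COP_R = T_C/ΔT = 4.756, so W_min = Q_C/COP = Q_C·ΔT/T_C.
W_min = 30300 × 52.60/250.15 = 6371 kJ.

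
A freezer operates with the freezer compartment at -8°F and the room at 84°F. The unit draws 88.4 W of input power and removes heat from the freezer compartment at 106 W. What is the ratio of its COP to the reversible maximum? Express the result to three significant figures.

0.244

COP_actual = Q̇_C/Ẇ = 106.0/88.40 = 1.199.
In absolute terms T_C = 250.93 K and T_H = 302.04 K, so ΔT = 51.11 K.
COP_Carnot = T_C/ΔT = 250.93/51.11 = 4.909.
η_II = COP_actual/COP_Carnot = 1.199/4.909 = 0.2442.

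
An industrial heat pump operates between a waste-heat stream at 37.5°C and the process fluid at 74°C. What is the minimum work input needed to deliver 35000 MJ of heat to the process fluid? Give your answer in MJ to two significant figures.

3700 MJ

In absolute terms T_C = 310.65 K and T_H = 347.15 K, so ΔT = 36.50 K.
The reversible limit is COP_HP = T_H/ΔT = 9.511, so W_min = Q_H/COP = Q_H·ΔT/T_H.
W_min = 35000 × 36.50/347.15 = 3680 MJ.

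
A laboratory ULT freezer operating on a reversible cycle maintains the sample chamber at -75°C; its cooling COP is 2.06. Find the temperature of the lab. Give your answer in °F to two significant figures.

70 °F

COP_R = T_C/(T_H − T_C) gives T_H − T_C = T_C/COP.
With T_C = 198.15 K, T_H = 198.15 × (1 + 1/2.06) = 294.34 K.
Converting, 294.34 K = 70.14°F.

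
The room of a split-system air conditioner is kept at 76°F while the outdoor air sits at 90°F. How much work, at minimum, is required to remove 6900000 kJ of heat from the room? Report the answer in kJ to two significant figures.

In absolute terms T_C = 297.59 K and T_H = 305.37 K, so ΔT = 7.778 K.
The reversible limit is COP_R = T_C/ΔT = 38.26, so W_min = Q_C/COP = Q_C·ΔT/T_C.
W_min = 6900000 × 7.778/297.59 = 180300 kJ.

180000 kJ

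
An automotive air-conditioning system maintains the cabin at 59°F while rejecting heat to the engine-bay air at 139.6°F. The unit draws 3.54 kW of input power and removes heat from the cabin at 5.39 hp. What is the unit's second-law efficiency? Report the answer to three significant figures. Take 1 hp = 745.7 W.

Converting, Q̇_C = 5.390 hp = 4.019 kW, so COP_actual = Q̇_C/Ẇ = 4.019/3.540 = 1.135.
In absolute terms T_C = 288.15 K and T_H = 332.93 K, so ΔT = 44.78 K.
COP_Carnot = T_C/ΔT = 288.15/44.78 = 6.435.
η_II = COP_actual/COP_Carnot = 1.135/6.435 = 0.1764.

0.176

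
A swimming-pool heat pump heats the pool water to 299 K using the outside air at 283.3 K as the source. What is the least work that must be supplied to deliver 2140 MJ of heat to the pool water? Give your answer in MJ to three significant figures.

112 MJ

The reservoir spacing is ΔT = 299 − 283.3 = 15.70 K.
The reversible limit is COP_HP = T_H/ΔT = 19.04, so W_min = Q_H/COP = Q_H·ΔT/T_H.
W_min = 2140 × 15.70/299.00 = 112.4 MJ.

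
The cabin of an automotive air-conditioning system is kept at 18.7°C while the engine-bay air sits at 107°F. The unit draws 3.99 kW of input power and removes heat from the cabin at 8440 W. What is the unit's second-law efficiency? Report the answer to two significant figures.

Converting, Q̇_C = 8440 W = 8.440 kW, so COP_actual = Q̇_C/Ẇ = 8.440/3.990 = 2.115.
In absolute terms T_C = 291.85 K and T_H = 314.82 K, so ΔT = 22.97 K.
COP_Carnot = T_C/ΔT = 291.85/22.97 = 12.71.
η_II = COP_actual/COP_Carnot = 2.115/12.71 = 0.1665.

0.17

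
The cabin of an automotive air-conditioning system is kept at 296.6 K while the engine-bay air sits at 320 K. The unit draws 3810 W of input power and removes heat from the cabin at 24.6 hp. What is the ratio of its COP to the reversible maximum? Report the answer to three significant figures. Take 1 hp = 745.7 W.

Converting, Q̇_C = 24.60 hp = 18340 W, so COP_actual = Q̇_C/Ẇ = 18340/3810 = 4.815.
The reservoir spacing is ΔT = 320 − 296.6 = 23.40 K.
COP_Carnot = T_C/ΔT = 296.60/23.40 = 12.68.
η_II = COP_actual/COP_Carnot = 4.815/12.68 = 0.3799.

0.380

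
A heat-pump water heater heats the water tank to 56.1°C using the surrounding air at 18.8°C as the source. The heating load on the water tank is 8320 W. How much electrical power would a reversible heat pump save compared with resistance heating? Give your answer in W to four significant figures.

7377 W

In absolute terms T_C = 291.95 K and T_H = 329.25 K, so ΔT = 37.30 K.
COP_Carnot = T_H/ΔT = 329.25/37.30 = 8.827.
Resistance heating needs Ẇ_res = Q̇_H = 8320 W; the reversible heat pump needs only Ẇ_hp = Q̇_H/COP = 942.6 W.
Saving = 8320 − 942.6 = 7377 W.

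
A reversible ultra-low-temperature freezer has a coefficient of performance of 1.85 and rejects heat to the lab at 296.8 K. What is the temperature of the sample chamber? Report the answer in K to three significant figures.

193 K

For a Carnot refrigerator COP_R = T_C/(T_H − T_C), so T_C = COP·T_H/(1 + COP).
With T_H = 296.80 K, T_C = 1.85 × 296.80/2.850 = 192.66 K.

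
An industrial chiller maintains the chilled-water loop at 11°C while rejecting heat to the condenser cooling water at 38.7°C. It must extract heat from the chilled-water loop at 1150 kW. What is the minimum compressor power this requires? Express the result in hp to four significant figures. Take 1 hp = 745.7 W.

In absolute terms T_C = 284.15 K and T_H = 311.85 K, so ΔT = 27.70 K.
COP_Carnot = T_C/ΔT = 284.15/27.70 = 10.26.
Ẇ_min = Q̇/COP_Carnot = 1150/10.26 = 112.1 kW = 150.3 hp.

150.3 hp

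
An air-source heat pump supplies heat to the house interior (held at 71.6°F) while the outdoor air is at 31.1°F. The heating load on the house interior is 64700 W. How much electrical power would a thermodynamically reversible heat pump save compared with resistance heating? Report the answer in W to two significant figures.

In absolute terms T_C = 272.65 K and T_H = 295.15 K, so ΔT = 22.50 K.
COP_Carnot = T_H/ΔT = 295.15/22.50 = 13.12.
Resistance heating needs Ẇ_res = Q̇_H = 64700 W; the reversible heat pump needs only Ẇ_hp = Q̇_H/COP = 4932 W.
Saving = 64700 − 4932 = 59770 W.

60000 W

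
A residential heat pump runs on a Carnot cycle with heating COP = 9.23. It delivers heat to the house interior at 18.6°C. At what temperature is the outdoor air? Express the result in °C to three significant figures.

-13.0 °C

COP_HP = T_H/(T_H − T_C) gives T_H − T_C = T_H/COP.
With T_H = 291.75 K, T_C = 291.75 × (1 − 1/9.23) = 260.14 K.
Converting, 260.14 K = -13.01°C.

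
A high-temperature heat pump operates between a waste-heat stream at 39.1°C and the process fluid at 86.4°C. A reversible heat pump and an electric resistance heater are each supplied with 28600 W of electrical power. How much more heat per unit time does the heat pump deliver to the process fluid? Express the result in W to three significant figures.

189000 W

In absolute terms T_C = 312.25 K and T_H = 359.55 K, so ΔT = 47.30 K.
COP_Carnot = T_H/ΔT = 359.55/47.30 = 7.601.
The heat pump delivers Q̇_H = COP × Ẇ = 217400 W; the resistance heater delivers Ẇ = 28600 W.
Extra = (COP − 1)·Ẇ = 188800 W.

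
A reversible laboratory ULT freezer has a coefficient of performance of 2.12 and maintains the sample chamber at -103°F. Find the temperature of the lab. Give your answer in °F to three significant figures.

COP_R = T_C/(T_H − T_C) gives T_H − T_C = T_C/COP.
With T_C = 198.15 K, T_H = 198.15 × (1 + 1/2.12) = 291.62 K.
Converting, 291.62 K = 65.24°F.

65.2 °F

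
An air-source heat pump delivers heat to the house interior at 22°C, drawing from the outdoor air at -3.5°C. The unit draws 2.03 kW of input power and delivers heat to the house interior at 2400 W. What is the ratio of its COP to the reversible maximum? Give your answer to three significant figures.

0.102

Converting, Q̇_H = 2400 W = 2.400 kW, so COP_actual = Q̇_H/Ẇ = 2.400/2.030 = 1.182.
In absolute terms T_C = 269.65 K and T_H = 295.15 K, so ΔT = 25.50 K.
COP_Carnot = T_H/ΔT = 295.15/25.50 = 11.57.
η_II = COP_actual/COP_Carnot = 1.182/11.57 = 0.1021.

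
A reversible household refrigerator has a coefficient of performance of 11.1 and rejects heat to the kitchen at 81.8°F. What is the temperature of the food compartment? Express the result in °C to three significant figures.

2.81 °C

For a Carnot refrigerator COP_R = T_C/(T_H − T_C), so T_C = COP·T_H/(1 + COP).
With T_H = 300.82 K, T_C = 11.1 × 300.82/12.10 = 275.96 K.
Converting, 275.96 K = 2.81°C.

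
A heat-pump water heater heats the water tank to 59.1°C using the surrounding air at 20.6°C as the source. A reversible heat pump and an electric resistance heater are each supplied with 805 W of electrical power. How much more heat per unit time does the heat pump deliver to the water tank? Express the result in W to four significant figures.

6142 W

In absolute terms T_C = 293.75 K and T_H = 332.25 K, so ΔT = 38.50 K.
COP_Carnot = T_H/ΔT = 332.25/38.50 = 8.630.
The heat pump delivers Q̇_H = COP × Ẇ = 6947 W; the resistance heater delivers Ẇ = 805.0 W.
Extra = (COP − 1)·Ẇ = 6142 W.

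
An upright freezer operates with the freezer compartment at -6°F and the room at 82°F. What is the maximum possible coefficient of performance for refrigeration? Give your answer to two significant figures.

5.2

In absolute terms T_C = 252.04 K and T_H = 300.93 K, so ΔT = 48.89 K.
For a reversible cycle, COP_Carnot = T_C/ΔT = 252.04/48.89 = 5.155.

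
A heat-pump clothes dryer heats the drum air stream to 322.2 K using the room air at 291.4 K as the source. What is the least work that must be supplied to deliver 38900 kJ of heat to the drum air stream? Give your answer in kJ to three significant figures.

3720 kJ

The reservoir spacing is ΔT = 322.2 − 291.4 = 30.80 K.
The reversible limit is COP_HP = T_H/ΔT = 10.46, so W_min = Q_H/COP = Q_H·ΔT/T_H.
W_min = 38900 × 30.80/322.20 = 3719 kJ.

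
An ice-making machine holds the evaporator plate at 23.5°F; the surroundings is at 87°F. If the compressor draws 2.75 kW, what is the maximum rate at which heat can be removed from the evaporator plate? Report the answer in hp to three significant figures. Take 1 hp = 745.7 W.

In absolute terms T_C = 268.43 K and T_H = 303.71 K, so ΔT = 35.28 K.
COP_Carnot = T_C/ΔT = 268.43/35.28 = 7.609.
Q̇_max = COP_Carnot × Ẇ = 7.609 × 2.750 kW = 20.92 kW = 28.06 hp.

28.1 hp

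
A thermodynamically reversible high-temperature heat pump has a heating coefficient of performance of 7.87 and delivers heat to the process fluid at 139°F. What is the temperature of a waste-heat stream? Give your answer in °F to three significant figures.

COP_HP = T_H/(T_H − T_C) gives T_H − T_C = T_H/COP.
With T_H = 332.59 K, T_C = 332.59 × (1 − 1/7.87) = 290.33 K.
Converting, 290.33 K = 62.93°F.

62.9 °F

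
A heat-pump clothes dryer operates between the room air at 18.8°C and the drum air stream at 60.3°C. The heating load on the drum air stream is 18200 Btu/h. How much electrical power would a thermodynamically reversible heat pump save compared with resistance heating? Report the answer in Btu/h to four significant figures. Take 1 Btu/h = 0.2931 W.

15930 Btu/h

In absolute terms T_C = 291.95 K and T_H = 333.45 K, so ΔT = 41.50 K.
COP_Carnot = T_H/ΔT = 333.45/41.50 = 8.035.
Resistance heating needs Ẇ_res = Q̇_H = 18200 Btu/h; the reversible heat pump needs only Ẇ_hp = Q̇_H/COP = 2265 Btu/h.
Saving = 18200 − 2265 = 15930 Btu/h.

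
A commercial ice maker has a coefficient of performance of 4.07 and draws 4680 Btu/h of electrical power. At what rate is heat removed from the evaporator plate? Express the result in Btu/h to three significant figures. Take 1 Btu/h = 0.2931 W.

19000 Btu/h

Q̇_C = COP × Ẇ = 4.07 × 4680 = 19050 Btu/h.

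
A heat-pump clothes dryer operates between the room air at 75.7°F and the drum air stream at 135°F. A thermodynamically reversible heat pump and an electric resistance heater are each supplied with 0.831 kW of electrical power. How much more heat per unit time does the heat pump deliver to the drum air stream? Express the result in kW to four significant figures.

7.502 kW

In absolute terms T_C = 297.43 K and T_H = 330.37 K, so ΔT = 32.94 K.
COP_Carnot = T_H/ΔT = 330.37/32.94 = 10.03.
The heat pump delivers Q̇_H = COP × Ẇ = 8.333 kW; the resistance heater delivers Ẇ = 0.8310 kW.
Extra = (COP − 1)·Ẇ = 7.502 kW.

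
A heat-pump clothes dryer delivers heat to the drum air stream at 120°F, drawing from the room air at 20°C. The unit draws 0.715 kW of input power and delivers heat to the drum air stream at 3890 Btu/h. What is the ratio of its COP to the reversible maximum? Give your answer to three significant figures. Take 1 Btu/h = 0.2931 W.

Converting, Q̇_H = 3890 Btu/h = 1.140 kW, so COP_actual = Q̇_H/Ẇ = 1.140/0.7150 = 1.595.
In absolute terms T_C = 293.15 K and T_H = 322.04 K, so ΔT = 28.89 K.
COP_Carnot = T_H/ΔT = 322.04/28.89 = 11.15.
η_II = COP_actual/COP_Carnot = 1.595/11.15 = 0.1430.

0.143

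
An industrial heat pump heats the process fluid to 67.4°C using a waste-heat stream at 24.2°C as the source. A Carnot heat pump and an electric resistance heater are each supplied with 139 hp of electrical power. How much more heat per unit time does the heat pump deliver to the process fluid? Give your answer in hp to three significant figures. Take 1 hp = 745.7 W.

957 hp

In absolute terms T_C = 297.35 K and T_H = 340.55 K, so ΔT = 43.20 K.
COP_Carnot = T_H/ΔT = 340.55/43.20 = 7.883.
The heat pump delivers Q̇_H = COP × Ẇ = 1096 hp; the resistance heater delivers Ẇ = 139.0 hp.
Extra = (COP − 1)·Ẇ = 956.8 hp.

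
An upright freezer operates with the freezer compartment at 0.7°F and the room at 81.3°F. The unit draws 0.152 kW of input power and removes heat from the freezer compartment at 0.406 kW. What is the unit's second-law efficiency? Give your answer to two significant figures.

0.47

COP_actual = Q̇_C/Ẇ = 0.4060/0.1520 = 2.671.
In absolute terms T_C = 255.76 K and T_H = 300.54 K, so ΔT = 44.78 K.
COP_Carnot = T_C/ΔT = 255.76/44.78 = 5.712.
η_II = COP_actual/COP_Carnot = 2.671/5.712 = 0.4676.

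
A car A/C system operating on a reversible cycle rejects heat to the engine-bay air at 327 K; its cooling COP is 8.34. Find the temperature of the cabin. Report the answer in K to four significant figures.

292.0 K

For a Carnot refrigerator COP_R = T_C/(T_H − T_C), so T_C = COP·T_H/(1 + COP).
With T_H = 327.00 K, T_C = 8.34 × 327.00/9.340 = 291.99 K.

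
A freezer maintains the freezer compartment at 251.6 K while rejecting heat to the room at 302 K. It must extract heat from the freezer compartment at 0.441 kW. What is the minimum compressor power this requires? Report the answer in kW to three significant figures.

The reservoir spacing is ΔT = 302 − 251.6 = 50.40 K.
COP_Carnot = T_C/ΔT = 251.60/50.40 = 4.992.
Ẇ_min = Q̇/COP_Carnot = 0.4410/4.992 = 0.08834 kW.

0.0883 kW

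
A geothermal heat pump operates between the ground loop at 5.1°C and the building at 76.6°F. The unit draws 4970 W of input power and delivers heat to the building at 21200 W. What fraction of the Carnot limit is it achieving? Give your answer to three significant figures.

0.282

COP_actual = Q̇_H/Ẇ = 21200/4970 = 4.266.
In absolute terms T_C = 278.25 K and T_H = 297.93 K, so ΔT = 19.68 K.
COP_Carnot = T_H/ΔT = 297.93/19.68 = 15.14.
η_II = COP_actual/COP_Carnot = 4.266/15.14 = 0.2817.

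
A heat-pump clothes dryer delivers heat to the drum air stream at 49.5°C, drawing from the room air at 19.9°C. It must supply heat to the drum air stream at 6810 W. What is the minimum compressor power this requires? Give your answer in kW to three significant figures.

In absolute terms T_C = 293.05 K and T_H = 322.65 K, so ΔT = 29.60 K.
COP_Carnot = T_H/ΔT = 322.65/29.60 = 10.90.
Ẇ_min = Q̇/COP_Carnot = 6810/10.90 = 624.8 W = 0.6248 kW.

0.625 kW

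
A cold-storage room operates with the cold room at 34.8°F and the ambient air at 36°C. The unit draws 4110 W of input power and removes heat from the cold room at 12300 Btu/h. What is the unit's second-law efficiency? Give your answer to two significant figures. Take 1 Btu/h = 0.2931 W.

Converting, Q̇_C = 12300 Btu/h = 3605 W, so COP_actual = Q̇_C/Ẇ = 3605/4110 = 0.8772.
In absolute terms T_C = 274.71 K and T_H = 309.15 K, so ΔT = 34.44 K.
COP_Carnot = T_C/ΔT = 274.71/34.44 = 7.975.
η_II = COP_actual/COP_Carnot = 0.8772/7.975 = 0.1100.

0.11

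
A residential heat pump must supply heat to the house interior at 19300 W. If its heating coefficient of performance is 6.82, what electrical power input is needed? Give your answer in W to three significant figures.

2830 W

Ẇ = Q̇_H/COP_HP = 19300/6.82 = 2830 W.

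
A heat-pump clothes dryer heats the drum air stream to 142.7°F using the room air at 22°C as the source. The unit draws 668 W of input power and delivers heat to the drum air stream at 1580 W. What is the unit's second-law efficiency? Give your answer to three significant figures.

0.279

COP_actual = Q̇_H/Ẇ = 1580/668.0 = 2.365.
In absolute terms T_C = 295.15 K and T_H = 334.65 K, so ΔT = 39.50 K.
COP_Carnot = T_H/ΔT = 334.65/39.50 = 8.472.
η_II = COP_actual/COP_Carnot = 2.365/8.472 = 0.2792.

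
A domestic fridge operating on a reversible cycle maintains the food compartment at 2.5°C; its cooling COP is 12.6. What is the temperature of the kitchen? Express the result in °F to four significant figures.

COP_R = T_C/(T_H − T_C) gives T_H − T_C = T_C/COP.
With T_C = 275.65 K, T_H = 275.65 × (1 + 1/12.6) = 297.53 K.
Converting, 297.53 K = 75.88°F.

75.88 °F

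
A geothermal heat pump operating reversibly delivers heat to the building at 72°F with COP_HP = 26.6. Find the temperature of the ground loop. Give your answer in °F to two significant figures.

COP_HP = T_H/(T_H − T_C) gives T_H − T_C = T_H/COP.
With T_H = 295.37 K, T_C = 295.37 × (1 − 1/26.6) = 284.27 K.
Converting, 284.27 K = 52.01°F.

52 °F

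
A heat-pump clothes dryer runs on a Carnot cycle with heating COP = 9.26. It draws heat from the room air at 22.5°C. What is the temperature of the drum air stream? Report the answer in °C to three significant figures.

58.3 °C

COP_HP = T_H/(T_H − T_C) rearranges to T_H = COP·T_C/(COP − 1).
With T_C = 295.65 K, T_H = 9.26 × 295.65/8.260 = 331.44 K.
Converting, 331.44 K = 58.29°C.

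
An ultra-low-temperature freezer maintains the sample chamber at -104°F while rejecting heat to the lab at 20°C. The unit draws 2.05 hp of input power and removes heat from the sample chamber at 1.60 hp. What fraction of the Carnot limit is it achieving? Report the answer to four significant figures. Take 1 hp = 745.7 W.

0.3774

COP_actual = Q̇_C/Ẇ = 1.600/2.050 = 0.7805.
In absolute terms T_C = 197.59 K and T_H = 293.15 K, so ΔT = 95.56 K.
COP_Carnot = T_C/ΔT = 197.59/95.56 = 2.068.
η_II = COP_actual/COP_Carnot = 0.7805/2.068 = 0.3774.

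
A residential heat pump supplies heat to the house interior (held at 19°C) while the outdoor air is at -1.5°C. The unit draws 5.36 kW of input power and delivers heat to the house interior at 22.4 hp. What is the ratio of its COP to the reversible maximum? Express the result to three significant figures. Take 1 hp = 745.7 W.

Converting, Q̇_H = 22.40 hp = 16.70 kW, so COP_actual = Q̇_H/Ẇ = 16.70/5.360 = 3.116.
In absolute terms T_C = 271.65 K and T_H = 292.15 K, so ΔT = 20.50 K.
COP_Carnot = T_H/ΔT = 292.15/20.50 = 14.25.
η_II = COP_actual/COP_Carnot = 3.116/14.25 = 0.2187.

0.219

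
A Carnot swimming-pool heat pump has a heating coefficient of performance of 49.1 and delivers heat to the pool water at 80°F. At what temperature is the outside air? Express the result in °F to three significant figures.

69.0 °F

COP_HP = T_H/(T_H − T_C) gives T_H − T_C = T_H/COP.
With T_H = 299.82 K, T_C = 299.82 × (1 − 1/49.1) = 293.71 K.
Converting, 293.71 K = 69.01°F.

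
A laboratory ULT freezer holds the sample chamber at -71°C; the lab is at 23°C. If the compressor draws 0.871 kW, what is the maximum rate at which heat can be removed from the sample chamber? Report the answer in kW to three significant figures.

In absolute terms T_C = 202.15 K and T_H = 296.15 K, so ΔT = 94.00 K.
COP_Carnot = T_C/ΔT = 202.15/94.00 = 2.151.
Q̇_max = COP_Carnot × Ẇ = 2.151 × 0.8710 kW = 1.873 kW.

1.87 kW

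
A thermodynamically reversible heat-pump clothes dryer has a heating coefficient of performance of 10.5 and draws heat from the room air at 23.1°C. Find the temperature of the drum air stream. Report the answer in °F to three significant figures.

130 °F

COP_HP = T_H/(T_H − T_C) rearranges to T_H = COP·T_C/(COP − 1).
With T_C = 296.25 K, T_H = 10.5 × 296.25/9.500 = 327.43 K.
Converting, 327.43 K = 129.71°F.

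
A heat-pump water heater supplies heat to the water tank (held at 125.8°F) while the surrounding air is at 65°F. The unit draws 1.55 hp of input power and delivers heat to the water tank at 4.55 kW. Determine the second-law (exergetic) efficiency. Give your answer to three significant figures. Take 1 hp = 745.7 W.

Converting, Q̇_H = 4.550 kW = 6.102 hp, so COP_actual = Q̇_H/Ẇ = 6.102/1.550 = 3.937.
In absolute terms T_C = 291.48 K and T_H = 325.26 K, so ΔT = 33.78 K.
COP_Carnot = T_H/ΔT = 325.26/33.78 = 9.629.
η_II = COP_actual/COP_Carnot = 3.937/9.629 = 0.4088.

0.409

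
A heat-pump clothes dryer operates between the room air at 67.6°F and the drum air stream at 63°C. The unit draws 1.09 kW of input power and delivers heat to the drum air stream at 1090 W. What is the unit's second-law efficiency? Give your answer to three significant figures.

0.129

Converting, Q̇_H = 1090 W = 1.090 kW, so COP_actual = Q̇_H/Ẇ = 1.090/1.090 = 1.000.
In absolute terms T_C = 292.93 K and T_H = 336.15 K, so ΔT = 43.22 K.
COP_Carnot = T_H/ΔT = 336.15/43.22 = 7.777.
η_II = COP_actual/COP_Carnot = 1.000/7.777 = 0.1286.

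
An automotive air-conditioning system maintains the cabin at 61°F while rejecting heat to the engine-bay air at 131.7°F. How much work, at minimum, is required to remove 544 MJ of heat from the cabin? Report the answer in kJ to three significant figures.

73900 kJ

In absolute terms T_C = 289.26 K and T_H = 328.54 K, so ΔT = 39.28 K.
The reversible limit is COP_R = T_C/ΔT = 7.364, so W_min = Q_C/COP = Q_C·ΔT/T_C.
W_min = 544.0 × 39.28/289.26 = 73.87 MJ = 73870 kJ.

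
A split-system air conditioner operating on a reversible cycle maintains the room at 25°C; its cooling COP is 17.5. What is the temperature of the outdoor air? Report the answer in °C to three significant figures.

COP_R = T_C/(T_H − T_C) gives T_H − T_C = T_C/COP.
With T_C = 298.15 K, T_H = 298.15 × (1 + 1/17.5) = 315.19 K.
Converting, 315.19 K = 42.04°C.

42.0 °C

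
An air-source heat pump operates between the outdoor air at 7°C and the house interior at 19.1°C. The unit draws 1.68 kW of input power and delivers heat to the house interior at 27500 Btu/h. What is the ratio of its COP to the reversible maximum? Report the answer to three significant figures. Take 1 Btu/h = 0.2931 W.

0.199

Converting, Q̇_H = 27500 Btu/h = 8.060 kW, so COP_actual = Q̇_H/Ẇ = 8.060/1.680 = 4.798.
In absolute terms T_C = 280.15 K and T_H = 292.25 K, so ΔT = 12.10 K.
COP_Carnot = T_H/ΔT = 292.25/12.10 = 24.15.
η_II = COP_actual/COP_Carnot = 4.798/24.15 = 0.1986.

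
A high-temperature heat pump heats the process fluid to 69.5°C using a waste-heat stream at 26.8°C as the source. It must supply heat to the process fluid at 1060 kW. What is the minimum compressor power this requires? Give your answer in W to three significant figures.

132000 W

In absolute terms T_C = 299.95 K and T_H = 342.65 K, so ΔT = 42.70 K.
COP_Carnot = T_H/ΔT = 342.65/42.70 = 8.025.
Ẇ_min = Q̇/COP_Carnot = 1060/8.025 = 132.1 kW = 132100 W.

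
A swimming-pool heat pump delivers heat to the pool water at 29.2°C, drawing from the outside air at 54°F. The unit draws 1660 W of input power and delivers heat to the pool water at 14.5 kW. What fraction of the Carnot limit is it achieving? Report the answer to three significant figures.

Converting, Q̇_H = 14.50 kW = 14500 W, so COP_actual = Q̇_H/Ẇ = 14500/1660 = 8.735.
In absolute terms T_C = 285.37 K and T_H = 302.35 K, so ΔT = 16.98 K.
COP_Carnot = T_H/ΔT = 302.35/16.98 = 17.81.
η_II = COP_actual/COP_Carnot = 8.735/17.81 = 0.4905.

0.490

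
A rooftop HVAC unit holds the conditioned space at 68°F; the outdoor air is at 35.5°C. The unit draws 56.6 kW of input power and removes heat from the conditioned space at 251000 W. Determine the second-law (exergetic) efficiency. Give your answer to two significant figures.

Converting, Q̇_C = 251000 W = 251.0 kW, so COP_actual = Q̇_C/Ẇ = 251.0/56.60 = 4.435.
In absolute terms T_C = 293.15 K and T_H = 308.65 K, so ΔT = 15.50 K.
COP_Carnot = T_C/ΔT = 293.15/15.50 = 18.91.
η_II = COP_actual/COP_Carnot = 4.435/18.91 = 0.2345.

0.23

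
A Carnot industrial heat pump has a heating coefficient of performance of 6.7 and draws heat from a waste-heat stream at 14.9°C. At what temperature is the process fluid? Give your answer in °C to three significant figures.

65.4 °C

COP_HP = T_H/(T_H − T_C) rearranges to T_H = COP·T_C/(COP − 1).
With T_C = 288.05 K, T_H = 6.7 × 288.05/5.700 = 338.59 K.
Converting, 338.59 K = 65.44°C.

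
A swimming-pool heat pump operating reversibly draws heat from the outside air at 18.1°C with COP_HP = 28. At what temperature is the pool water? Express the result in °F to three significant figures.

84.0 °F

COP_HP = T_H/(T_H − T_C) rearranges to T_H = COP·T_C/(COP − 1).
With T_C = 291.25 K, T_H = 28 × 291.25/27.00 = 302.04 K.
Converting, 302.04 K = 84.00°F.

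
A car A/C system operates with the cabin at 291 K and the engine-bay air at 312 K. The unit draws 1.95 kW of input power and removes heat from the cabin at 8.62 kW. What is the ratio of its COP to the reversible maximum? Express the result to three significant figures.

COP_actual = Q̇_C/Ẇ = 8.620/1.950 = 4.421.
The reservoir spacing is ΔT = 312 − 291 = 21.00 K.
COP_Carnot = T_C/ΔT = 291.00/21.00 = 13.86.
η_II = COP_actual/COP_Carnot = 4.421/13.86 = 0.3190.

0.319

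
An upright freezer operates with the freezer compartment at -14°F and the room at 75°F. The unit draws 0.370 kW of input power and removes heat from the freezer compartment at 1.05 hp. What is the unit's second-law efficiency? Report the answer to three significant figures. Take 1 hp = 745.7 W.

Converting, Q̇_C = 1.050 hp = 0.7830 kW, so COP_actual = Q̇_C/Ẇ = 0.7830/0.3700 = 2.116.
In absolute terms T_C = 247.59 K and T_H = 297.04 K, so ΔT = 49.44 K.
COP_Carnot = T_C/ΔT = 247.59/49.44 = 5.008.
η_II = COP_actual/COP_Carnot = 2.116/5.008 = 0.4226.

0.423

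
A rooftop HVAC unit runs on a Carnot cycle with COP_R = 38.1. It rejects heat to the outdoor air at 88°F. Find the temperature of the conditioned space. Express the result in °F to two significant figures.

For a Carnot refrigerator COP_R = T_C/(T_H − T_C), so T_C = COP·T_H/(1 + COP).
With T_H = 304.26 K, T_C = 38.1 × 304.26/39.10 = 296.48 K.
Converting, 296.48 K = 73.99°F.

74 °F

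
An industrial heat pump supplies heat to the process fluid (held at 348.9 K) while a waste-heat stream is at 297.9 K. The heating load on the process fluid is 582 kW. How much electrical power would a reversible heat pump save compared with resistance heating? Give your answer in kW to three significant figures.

497 kW

The reservoir spacing is ΔT = 348.9 − 297.9 = 51.00 K.
COP_Carnot = T_H/ΔT = 348.90/51.00 = 6.841.
Resistance heating needs Ẇ_res = Q̇_H = 582.0 kW; the reversible heat pump needs only Ẇ_hp = Q̇_H/COP = 85.07 kW.
Saving = 582.0 − 85.07 = 496.9 kW.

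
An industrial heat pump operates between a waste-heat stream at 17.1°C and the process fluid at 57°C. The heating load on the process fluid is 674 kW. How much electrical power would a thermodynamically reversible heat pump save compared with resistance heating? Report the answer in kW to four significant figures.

592.5 kW

In absolute terms T_C = 290.25 K and T_H = 330.15 K, so ΔT = 39.90 K.
COP_Carnot = T_H/ΔT = 330.15/39.90 = 8.274.
Resistance heating needs Ẇ_res = Q̇_H = 674.0 kW; the reversible heat pump needs only Ẇ_hp = Q̇_H/COP = 81.46 kW.
Saving = 674.0 − 81.46 = 592.5 kW.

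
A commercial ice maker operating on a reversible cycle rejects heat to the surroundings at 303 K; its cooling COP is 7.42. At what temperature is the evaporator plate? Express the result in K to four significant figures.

For a Carnot refrigerator COP_R = T_C/(T_H − T_C), so T_C = COP·T_H/(1 + COP).
With T_H = 303.00 K, T_C = 7.42 × 303.00/8.420 = 267.01 K.

267.0 K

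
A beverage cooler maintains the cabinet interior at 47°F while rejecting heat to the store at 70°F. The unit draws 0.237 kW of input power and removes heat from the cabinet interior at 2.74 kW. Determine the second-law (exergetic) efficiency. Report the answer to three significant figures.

0.525

COP_actual = Q̇_C/Ẇ = 2.740/0.2370 = 11.56.
In absolute terms T_C = 281.48 K and T_H = 294.26 K, so ΔT = 12.78 K.
COP_Carnot = T_C/ΔT = 281.48/12.78 = 22.03.
η_II = COP_actual/COP_Carnot = 11.56/22.03 = 0.5248.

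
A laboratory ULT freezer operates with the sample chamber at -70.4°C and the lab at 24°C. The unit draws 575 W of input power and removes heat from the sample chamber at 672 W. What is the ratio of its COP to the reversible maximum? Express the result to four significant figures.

COP_actual = Q̇_C/Ẇ = 672.0/575.0 = 1.169.
In absolute terms T_C = 202.75 K and T_H = 297.15 K, so ΔT = 94.40 K.
COP_Carnot = T_C/ΔT = 202.75/94.40 = 2.148.
η_II = COP_actual/COP_Carnot = 1.169/2.148 = 0.5441.

0.5441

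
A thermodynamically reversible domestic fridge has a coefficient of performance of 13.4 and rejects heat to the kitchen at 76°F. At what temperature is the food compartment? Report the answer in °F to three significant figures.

38.8 °F

For a Carnot refrigerator COP_R = T_C/(T_H − T_C), so T_C = COP·T_H/(1 + COP).
With T_H = 297.59 K, T_C = 13.4 × 297.59/14.40 = 276.93 K.
Converting, 276.93 K = 38.80°F.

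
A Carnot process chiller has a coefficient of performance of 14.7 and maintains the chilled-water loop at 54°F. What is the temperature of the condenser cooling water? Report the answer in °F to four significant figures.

88.94 °F

COP_R = T_C/(T_H − T_C) gives T_H − T_C = T_C/COP.
With T_C = 285.37 K, T_H = 285.37 × (1 + 1/14.7) = 304.79 K.
Converting, 304.79 K = 88.94°F.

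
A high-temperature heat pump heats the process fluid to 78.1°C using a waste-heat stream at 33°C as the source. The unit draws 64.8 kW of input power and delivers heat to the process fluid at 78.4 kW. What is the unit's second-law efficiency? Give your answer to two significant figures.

COP_actual = Q̇_H/Ẇ = 78.40/64.80 = 1.210.
In absolute terms T_C = 306.15 K and T_H = 351.25 K, so ΔT = 45.10 K.
COP_Carnot = T_H/ΔT = 351.25/45.10 = 7.788.
η_II = COP_actual/COP_Carnot = 1.210/7.788 = 0.1553.

0.16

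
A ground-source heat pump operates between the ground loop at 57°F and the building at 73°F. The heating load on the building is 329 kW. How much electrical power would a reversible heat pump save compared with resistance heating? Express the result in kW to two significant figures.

320 kW

In absolute terms T_C = 287.04 K and T_H = 295.93 K, so ΔT = 8.889 K.
COP_Carnot = T_H/ΔT = 295.93/8.889 = 33.29.
Resistance heating needs Ẇ_res = Q̇_H = 329.0 kW; the reversible heat pump needs only Ẇ_hp = Q̇_H/COP = 9.882 kW.
Saving = 329.0 − 9.882 = 319.1 kW.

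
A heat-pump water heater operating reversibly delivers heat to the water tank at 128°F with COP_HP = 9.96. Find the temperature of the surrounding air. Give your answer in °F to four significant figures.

COP_HP = T_H/(T_H − T_C) gives T_H − T_C = T_H/COP.
With T_H = 326.48 K, T_C = 326.48 × (1 − 1/9.96) = 293.70 K.
Converting, 293.70 K = 69.00°F.

69.00 °F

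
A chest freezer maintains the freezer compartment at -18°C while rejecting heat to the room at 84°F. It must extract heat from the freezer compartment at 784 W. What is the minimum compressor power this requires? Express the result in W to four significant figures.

In absolute terms T_C = 255.15 K and T_H = 302.04 K, so ΔT = 46.89 K.
COP_Carnot = T_C/ΔT = 255.15/46.89 = 5.442.
Ẇ_min = Q̇/COP_Carnot = 784.0/5.442 = 144.1 W.

144.1 W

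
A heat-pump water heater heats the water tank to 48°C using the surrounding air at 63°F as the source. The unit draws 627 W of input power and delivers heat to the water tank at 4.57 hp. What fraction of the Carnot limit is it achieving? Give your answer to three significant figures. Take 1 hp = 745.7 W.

0.521

Converting, Q̇_H = 4.570 hp = 3408 W, so COP_actual = Q̇_H/Ẇ = 3408/627.0 = 5.435.
In absolute terms T_C = 290.37 K and T_H = 321.15 K, so ΔT = 30.78 K.
COP_Carnot = T_H/ΔT = 321.15/30.78 = 10.43.
η_II = COP_actual/COP_Carnot = 5.435/10.43 = 0.5209.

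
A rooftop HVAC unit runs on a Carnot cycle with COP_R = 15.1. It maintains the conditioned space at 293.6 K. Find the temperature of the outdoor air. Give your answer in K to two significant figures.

310 K

COP_R = T_C/(T_H − T_C) gives T_H − T_C = T_C/COP.
With T_C = 293.60 K, T_H = 293.60 × (1 + 1/15.1) = 313.04 K.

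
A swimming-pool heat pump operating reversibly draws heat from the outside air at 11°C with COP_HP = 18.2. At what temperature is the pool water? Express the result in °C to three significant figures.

COP_HP = T_H/(T_H − T_C) rearranges to T_H = COP·T_C/(COP − 1).
With T_C = 284.15 K, T_H = 18.2 × 284.15/17.20 = 300.67 K.
Converting, 300.67 K = 27.52°C.

27.5 °C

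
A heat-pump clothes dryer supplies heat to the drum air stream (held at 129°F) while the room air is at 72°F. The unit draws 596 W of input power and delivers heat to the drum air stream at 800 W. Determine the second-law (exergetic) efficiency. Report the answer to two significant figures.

COP_actual = Q̇_H/Ẇ = 800.0/596.0 = 1.342.
In absolute terms T_C = 295.37 K and T_H = 327.04 K, so ΔT = 31.67 K.
COP_Carnot = T_H/ΔT = 327.04/31.67 = 10.33.
η_II = COP_actual/COP_Carnot = 1.342/10.33 = 0.1300.

0.13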